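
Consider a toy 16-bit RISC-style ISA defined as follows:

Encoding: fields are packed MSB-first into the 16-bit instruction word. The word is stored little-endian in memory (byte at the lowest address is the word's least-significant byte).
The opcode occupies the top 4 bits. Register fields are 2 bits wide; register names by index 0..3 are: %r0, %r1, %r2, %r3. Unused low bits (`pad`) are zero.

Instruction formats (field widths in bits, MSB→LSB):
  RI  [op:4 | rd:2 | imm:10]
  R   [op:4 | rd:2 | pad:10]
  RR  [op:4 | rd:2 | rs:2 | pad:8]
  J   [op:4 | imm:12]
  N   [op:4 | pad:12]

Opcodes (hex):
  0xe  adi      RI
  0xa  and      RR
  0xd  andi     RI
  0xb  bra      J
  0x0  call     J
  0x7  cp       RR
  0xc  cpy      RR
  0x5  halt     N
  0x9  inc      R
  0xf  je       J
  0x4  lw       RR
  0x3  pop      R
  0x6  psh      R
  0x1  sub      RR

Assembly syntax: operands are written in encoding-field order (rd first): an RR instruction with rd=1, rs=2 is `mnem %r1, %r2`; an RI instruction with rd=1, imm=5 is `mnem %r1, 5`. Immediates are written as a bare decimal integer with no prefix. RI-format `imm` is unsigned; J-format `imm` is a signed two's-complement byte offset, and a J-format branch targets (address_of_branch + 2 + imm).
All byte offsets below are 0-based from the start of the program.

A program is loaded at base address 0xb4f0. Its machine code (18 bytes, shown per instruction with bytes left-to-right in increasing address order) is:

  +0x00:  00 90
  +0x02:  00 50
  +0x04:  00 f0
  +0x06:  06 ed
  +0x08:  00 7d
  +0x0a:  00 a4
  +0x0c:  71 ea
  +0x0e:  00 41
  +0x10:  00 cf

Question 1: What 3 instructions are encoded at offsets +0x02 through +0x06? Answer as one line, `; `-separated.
halt; je 0; adi %r3, 262

+0x02: 00 50 ⇒ word 0x5000 (little)
  op=0x5000>>12=0x5 ⇒ halt (N)
+0x04: 00 f0 ⇒ word 0xf000 (little)
  op=0xf000>>12=0xf ⇒ je (J)
  [11:0] imm=0 = 0
+0x06: 06 ed ⇒ word 0xed06 (little)
  op=0xed06>>12=0xe ⇒ adi (RI)
  [11:10] rd=3 = %r3
  [9:0] imm=262 = 262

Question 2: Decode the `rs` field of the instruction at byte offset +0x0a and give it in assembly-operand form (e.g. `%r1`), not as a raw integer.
%r0

+0x0a: 00 a4 ⇒ word 0xa400 (little)
  op=0xa400>>12=0xa ⇒ and (RR)
  rd: (w>>10)&0x3=0x1 → %r1
  rs: (w>>8)&0x3=0x0 → %r0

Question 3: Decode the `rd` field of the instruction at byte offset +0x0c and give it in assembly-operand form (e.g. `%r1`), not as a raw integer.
%r2

@+0c  little-endian(71 ea) = 0xea71
  op=0xea71>>12=0xe ⇒ adi (RI)
  rd@[11:10]=0x2 ⇒ %r2
  imm@[9:0]=0x271 ⇒ 625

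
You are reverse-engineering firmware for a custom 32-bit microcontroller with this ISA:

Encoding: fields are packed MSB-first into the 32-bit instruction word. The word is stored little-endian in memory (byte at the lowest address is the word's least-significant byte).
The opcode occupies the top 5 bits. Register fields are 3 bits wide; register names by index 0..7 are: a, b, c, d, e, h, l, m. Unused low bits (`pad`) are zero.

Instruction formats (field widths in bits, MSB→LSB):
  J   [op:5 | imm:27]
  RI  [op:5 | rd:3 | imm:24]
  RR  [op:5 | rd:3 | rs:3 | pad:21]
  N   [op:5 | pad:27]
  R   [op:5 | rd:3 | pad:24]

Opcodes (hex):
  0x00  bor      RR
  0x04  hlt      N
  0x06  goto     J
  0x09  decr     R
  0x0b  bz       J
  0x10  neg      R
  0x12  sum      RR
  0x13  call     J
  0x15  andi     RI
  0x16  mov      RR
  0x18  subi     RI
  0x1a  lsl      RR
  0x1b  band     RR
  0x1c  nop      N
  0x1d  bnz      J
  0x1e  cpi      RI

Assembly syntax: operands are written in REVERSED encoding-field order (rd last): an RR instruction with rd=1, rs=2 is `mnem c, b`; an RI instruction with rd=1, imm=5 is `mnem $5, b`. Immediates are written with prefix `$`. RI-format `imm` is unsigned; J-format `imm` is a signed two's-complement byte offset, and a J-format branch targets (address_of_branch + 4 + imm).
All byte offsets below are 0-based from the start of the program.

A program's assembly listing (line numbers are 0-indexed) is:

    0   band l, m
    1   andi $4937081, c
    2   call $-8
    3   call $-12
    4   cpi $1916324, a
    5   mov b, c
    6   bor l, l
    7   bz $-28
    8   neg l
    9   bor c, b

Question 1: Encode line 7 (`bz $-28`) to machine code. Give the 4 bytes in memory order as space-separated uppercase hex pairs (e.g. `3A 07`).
E4 FF FF 5F

L7: bz op=0xb:5|imm=-28:27 ⇒ 0x5fffffe4 ⇒ little e4 ff ff 5f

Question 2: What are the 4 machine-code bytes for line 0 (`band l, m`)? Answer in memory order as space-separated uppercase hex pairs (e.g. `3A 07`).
00 00 C0 DF

L0: band op=0x1b:5|rd=7:3|rs=6:3|pad=0:21 ⇒ 0xdfc00000 ⇒ little 00 00 c0 df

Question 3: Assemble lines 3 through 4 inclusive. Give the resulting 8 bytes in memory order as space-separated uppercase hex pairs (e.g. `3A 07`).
F4 FF FF 9F A4 3D 1D F0

3. call fields op=0x13:5|imm=-12:27 → word 9ffffff4h → f4 ff ff 9f
4. cpi fields op=0x1e:5|rd=0:3|imm=1916324:24 → word f01d3da4h → a4 3d 1d f0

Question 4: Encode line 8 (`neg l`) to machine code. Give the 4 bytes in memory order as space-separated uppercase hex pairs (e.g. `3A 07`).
line 8 (neg): pack op=0x10:5|rd=6:3|pad=0:24 = 0x86000000; little→ 00 00 00 86

00 00 00 86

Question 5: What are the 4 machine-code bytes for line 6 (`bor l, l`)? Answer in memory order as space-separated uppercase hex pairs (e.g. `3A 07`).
00 00 C0 06

line 6 (bor): pack op=0x0:5|rd=6:3|rs=6:3|pad=0:21 = 0x06c00000; little→ 00 00 c0 06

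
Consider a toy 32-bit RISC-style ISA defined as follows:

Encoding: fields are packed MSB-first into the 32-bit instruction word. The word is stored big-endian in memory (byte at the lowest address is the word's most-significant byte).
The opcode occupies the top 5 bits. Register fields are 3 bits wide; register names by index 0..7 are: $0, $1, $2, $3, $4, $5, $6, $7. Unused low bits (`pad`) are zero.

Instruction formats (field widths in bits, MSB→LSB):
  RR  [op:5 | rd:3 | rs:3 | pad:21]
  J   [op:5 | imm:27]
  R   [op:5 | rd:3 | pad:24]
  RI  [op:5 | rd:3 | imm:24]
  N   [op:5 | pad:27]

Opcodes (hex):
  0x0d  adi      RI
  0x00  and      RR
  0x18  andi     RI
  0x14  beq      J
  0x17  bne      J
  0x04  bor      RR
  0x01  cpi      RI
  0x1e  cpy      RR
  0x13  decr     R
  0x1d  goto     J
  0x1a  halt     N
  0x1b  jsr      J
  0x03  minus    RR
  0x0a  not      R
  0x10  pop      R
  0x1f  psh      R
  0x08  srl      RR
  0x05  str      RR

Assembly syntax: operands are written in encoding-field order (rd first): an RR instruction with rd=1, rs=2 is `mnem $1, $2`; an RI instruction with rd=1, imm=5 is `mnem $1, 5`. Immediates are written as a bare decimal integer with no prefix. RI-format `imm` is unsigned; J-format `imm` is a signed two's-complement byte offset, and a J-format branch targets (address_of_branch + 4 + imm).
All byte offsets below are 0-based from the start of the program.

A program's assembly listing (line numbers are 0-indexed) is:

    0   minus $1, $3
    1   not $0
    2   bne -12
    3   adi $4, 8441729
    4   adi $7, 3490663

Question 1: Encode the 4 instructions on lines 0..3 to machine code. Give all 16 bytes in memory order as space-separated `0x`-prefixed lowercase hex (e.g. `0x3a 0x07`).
0. minus fields op=0x3:5|rd=1:3|rs=3:3|pad=0:21 → word 19600000h → 19 60 00 00
1. not fields op=0xa:5|rd=0:3|pad=0:24 → word 50000000h → 50 00 00 00
2. bne fields op=0x17:5|imm=-12:27 → word bffffff4h → bf ff ff f4
3. adi fields op=0xd:5|rd=4:3|imm=8441729:24 → word 6c80cf81h → 6c 80 cf 81

0x19 0x60 0x00 0x00 0x50 0x00 0x00 0x00 0xbf 0xff 0xff 0xf4 0x6c 0x80 0xcf 0x81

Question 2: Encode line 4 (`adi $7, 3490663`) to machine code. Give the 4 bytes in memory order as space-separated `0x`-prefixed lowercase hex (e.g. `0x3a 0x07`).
line 4 (adi): pack op=0xd:5|rd=7:3|imm=3490663:24 = 0x6f354367; big→ 6f 35 43 67

0x6f 0x35 0x43 0x67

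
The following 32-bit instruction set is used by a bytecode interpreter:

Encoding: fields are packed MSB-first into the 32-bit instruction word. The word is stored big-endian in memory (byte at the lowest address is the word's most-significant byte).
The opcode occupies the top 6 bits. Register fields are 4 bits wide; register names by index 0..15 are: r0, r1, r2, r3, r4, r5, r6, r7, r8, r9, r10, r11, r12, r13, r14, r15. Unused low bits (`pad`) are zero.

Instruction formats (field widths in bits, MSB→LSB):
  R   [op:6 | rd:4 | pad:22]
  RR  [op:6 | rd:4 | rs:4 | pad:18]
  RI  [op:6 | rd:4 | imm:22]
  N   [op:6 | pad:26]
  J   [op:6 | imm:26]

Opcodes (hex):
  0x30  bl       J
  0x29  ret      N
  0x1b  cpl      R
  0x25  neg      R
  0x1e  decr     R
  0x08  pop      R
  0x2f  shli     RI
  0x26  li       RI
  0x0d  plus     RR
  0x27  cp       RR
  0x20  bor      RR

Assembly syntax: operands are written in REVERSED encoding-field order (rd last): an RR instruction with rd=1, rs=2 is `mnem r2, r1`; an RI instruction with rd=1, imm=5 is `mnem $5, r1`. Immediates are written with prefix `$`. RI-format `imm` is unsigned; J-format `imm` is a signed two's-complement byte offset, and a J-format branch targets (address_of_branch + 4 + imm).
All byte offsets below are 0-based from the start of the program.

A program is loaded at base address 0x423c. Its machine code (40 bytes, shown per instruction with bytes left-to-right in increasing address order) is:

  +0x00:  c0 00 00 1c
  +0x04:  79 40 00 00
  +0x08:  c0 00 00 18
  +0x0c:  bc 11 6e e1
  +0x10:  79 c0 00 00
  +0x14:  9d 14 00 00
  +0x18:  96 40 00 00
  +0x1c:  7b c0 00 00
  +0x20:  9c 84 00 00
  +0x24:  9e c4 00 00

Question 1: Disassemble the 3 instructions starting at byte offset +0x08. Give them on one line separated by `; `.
[08] c0 00 00 18 → 0xc0000018
  opcode bits[31:26]=0x30: bl/J
  imm: (w>>0)&0x3ffffff=0x18 → $24
[0c] bc 11 6e e1 → 0xbc116ee1
  opcode bits[31:26]=0x2f: shli/RI
  rd: (w>>22)&0xf=0x0 → r0
  imm: (w>>0)&0x3fffff=0x116ee1 → $1142497
[10] 79 c0 00 00 → 0x79c00000
  opcode bits[31:26]=0x1e: decr/R
  rd: (w>>22)&0xf=0x7 → r7

bl $24; shli $1142497, r0; decr r7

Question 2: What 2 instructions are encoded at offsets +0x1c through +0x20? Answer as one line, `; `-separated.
+0x1c: 7b c0 00 00 ⇒ word 0x7bc00000 (big)
  opcode bits[31:26]=0x1e: decr/R
  rd: (w>>22)&0xf=0xf → r15
+0x20: 9c 84 00 00 ⇒ word 0x9c840000 (big)
  opcode bits[31:26]=0x27: cp/RR
  rd: (w>>22)&0xf=0x2 → r2
  rs: (w>>18)&0xf=0x1 → r1

decr r15; cp r1, r2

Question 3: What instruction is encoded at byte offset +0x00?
bl $28

[00] c0 00 00 1c → 0xc000001c
  top 6b → 0x30 → bl [J]
  imm: (w>>0)&0x3ffffff=0x1c → $28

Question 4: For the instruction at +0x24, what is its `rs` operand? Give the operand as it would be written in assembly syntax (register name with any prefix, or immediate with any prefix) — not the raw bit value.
r1

@+24  big-endian(9e c4 00 00) = 0x9ec40000
  top 6b → 0x27 → cp [RR]
  [25:22] rd=11 = r11
  [21:18] rs=1 = r1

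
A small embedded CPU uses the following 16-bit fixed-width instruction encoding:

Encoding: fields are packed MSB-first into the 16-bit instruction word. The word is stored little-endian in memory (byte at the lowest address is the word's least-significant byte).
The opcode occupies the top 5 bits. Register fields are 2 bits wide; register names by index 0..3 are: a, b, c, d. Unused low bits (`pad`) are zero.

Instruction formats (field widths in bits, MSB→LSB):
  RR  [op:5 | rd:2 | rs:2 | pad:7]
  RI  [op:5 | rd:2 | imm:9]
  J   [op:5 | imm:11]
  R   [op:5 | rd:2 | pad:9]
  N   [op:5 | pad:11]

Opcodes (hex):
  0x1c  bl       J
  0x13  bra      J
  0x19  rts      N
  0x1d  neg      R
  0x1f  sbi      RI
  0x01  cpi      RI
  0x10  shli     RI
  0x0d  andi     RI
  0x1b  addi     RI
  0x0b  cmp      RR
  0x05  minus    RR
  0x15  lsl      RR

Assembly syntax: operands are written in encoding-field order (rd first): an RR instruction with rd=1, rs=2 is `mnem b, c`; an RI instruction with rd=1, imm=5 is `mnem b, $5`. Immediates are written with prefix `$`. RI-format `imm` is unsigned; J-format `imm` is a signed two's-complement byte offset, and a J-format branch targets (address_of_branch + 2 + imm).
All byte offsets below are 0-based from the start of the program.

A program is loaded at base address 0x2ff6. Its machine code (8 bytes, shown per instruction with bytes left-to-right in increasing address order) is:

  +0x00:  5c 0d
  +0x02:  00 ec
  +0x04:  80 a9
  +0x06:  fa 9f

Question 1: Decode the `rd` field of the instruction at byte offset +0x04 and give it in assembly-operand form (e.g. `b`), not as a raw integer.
a

off 0x04: read 80 a9 as little → 0xa980
  op=0xa980>>11=0x15 ⇒ lsl (RR)
  [10:9] rd=0 = a
  [8:7] rs=3 = d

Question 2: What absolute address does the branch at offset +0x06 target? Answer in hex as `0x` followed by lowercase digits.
[06] fa 9f → 0x9ffa
  op=0x9ffa>>11=0x13 ⇒ bra (J)
  [10:0] imm=2042 (s11→-6) = $-6
  target = base 0x2ff6 + off 0x06 + 2 + imm -6 = 0x2ff8

0x2ff8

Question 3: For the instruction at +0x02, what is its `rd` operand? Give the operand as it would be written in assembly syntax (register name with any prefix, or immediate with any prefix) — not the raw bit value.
+0x02: 00 ec ⇒ word 0xec00 (little)
  top 5b → 0x1d → neg [R]
  [10:9] rd=2 = c

c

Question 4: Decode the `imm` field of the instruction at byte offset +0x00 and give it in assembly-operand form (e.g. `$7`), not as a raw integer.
+0x00: 5c 0d ⇒ word 0x0d5c (little)
  opcode bits[15:11]=0x1: cpi/RI
  rd: (w>>9)&0x3=0x2 → c
  imm: (w>>0)&0x1ff=0x15c → $348

$348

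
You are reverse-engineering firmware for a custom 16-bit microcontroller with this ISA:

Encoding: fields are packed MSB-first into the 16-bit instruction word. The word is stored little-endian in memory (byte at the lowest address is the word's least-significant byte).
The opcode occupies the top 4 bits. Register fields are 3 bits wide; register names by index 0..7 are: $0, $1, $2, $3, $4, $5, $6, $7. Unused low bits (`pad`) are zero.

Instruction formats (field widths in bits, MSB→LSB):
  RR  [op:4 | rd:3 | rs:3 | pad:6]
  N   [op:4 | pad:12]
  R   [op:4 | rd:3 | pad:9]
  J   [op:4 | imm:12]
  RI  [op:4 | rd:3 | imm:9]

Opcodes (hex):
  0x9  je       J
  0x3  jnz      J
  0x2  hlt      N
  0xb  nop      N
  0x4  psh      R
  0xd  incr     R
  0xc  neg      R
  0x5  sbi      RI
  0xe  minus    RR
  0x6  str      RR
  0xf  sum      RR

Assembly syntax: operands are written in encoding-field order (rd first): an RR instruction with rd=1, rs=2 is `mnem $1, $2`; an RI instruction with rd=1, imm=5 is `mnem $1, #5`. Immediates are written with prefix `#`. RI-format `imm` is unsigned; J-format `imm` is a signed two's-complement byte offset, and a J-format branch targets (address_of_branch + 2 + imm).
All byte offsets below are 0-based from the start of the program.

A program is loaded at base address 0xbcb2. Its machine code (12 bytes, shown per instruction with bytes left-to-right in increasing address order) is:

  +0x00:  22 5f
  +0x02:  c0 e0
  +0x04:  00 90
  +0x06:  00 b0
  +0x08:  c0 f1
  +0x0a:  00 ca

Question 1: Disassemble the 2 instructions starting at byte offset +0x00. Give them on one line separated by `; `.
+0x00: 22 5f ⇒ word 0x5f22 (little)
  top 4b → 0x5 → sbi [RI]
  rd: (w>>9)&0x7=0x7 → $7
  imm: (w>>0)&0x1ff=0x122 → #290
+0x02: c0 e0 ⇒ word 0xe0c0 (little)
  top 4b → 0xe → minus [RR]
  rd: (w>>9)&0x7=0x0 → $0
  rs: (w>>6)&0x7=0x3 → $3

sbi $7, #290; minus $0, $3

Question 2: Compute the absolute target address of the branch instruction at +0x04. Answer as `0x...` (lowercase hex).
0xbcb8

@+04  little-endian(00 90) = 0x9000
  op=0x9000>>12=0x9 ⇒ je (J)
  imm: (w>>0)&0xfff=0x0 → #0
  target = base 0xbcb2 + off 0x04 + 2 + imm 0 = 0xbcb8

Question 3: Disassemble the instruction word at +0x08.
@+08  little-endian(c0 f1) = 0xf1c0
  opcode bits[15:12]=0xf: sum/RR
  rd: (w>>9)&0x7=0x0 → $0
  rs: (w>>6)&0x7=0x7 → $7

sum $0, $7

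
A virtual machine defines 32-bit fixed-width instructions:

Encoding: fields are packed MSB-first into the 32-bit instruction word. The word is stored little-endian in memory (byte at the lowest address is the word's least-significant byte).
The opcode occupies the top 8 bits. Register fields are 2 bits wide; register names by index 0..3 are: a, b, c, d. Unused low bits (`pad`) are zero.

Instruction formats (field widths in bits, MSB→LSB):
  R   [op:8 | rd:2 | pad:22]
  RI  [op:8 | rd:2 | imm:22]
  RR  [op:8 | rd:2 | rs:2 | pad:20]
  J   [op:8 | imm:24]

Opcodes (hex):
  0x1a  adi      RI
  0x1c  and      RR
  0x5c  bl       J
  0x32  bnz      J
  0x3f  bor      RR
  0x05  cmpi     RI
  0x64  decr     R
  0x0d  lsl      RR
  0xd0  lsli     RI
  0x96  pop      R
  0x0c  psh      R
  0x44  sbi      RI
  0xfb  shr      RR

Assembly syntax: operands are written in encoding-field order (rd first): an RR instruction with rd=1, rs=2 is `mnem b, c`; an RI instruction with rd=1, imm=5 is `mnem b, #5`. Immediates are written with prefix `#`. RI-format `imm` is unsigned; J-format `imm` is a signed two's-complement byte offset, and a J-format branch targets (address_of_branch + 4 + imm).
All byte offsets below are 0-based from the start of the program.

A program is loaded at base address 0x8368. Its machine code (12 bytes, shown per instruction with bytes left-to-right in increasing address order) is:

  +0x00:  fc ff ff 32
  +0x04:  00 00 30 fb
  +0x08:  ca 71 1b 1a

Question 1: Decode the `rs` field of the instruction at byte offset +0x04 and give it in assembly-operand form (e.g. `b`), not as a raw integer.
+0x04: 00 00 30 fb ⇒ word 0xfb300000 (little)
  opcode bits[31:24]=0xfb: shr/RR
  rd: (w>>22)&0x3=0x0 → a
  rs: (w>>20)&0x3=0x3 → d

d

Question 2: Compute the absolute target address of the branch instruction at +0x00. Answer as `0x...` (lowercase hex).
0x8368

+0x00: fc ff ff 32 ⇒ word 0x32fffffc (little)
  opcode bits[31:24]=0x32: bnz/J
  imm@[23:0]=0xfffffc (s24→-4) ⇒ #-4
  target = base 0x8368 + off 0x00 + 4 + imm -4 = 0x8368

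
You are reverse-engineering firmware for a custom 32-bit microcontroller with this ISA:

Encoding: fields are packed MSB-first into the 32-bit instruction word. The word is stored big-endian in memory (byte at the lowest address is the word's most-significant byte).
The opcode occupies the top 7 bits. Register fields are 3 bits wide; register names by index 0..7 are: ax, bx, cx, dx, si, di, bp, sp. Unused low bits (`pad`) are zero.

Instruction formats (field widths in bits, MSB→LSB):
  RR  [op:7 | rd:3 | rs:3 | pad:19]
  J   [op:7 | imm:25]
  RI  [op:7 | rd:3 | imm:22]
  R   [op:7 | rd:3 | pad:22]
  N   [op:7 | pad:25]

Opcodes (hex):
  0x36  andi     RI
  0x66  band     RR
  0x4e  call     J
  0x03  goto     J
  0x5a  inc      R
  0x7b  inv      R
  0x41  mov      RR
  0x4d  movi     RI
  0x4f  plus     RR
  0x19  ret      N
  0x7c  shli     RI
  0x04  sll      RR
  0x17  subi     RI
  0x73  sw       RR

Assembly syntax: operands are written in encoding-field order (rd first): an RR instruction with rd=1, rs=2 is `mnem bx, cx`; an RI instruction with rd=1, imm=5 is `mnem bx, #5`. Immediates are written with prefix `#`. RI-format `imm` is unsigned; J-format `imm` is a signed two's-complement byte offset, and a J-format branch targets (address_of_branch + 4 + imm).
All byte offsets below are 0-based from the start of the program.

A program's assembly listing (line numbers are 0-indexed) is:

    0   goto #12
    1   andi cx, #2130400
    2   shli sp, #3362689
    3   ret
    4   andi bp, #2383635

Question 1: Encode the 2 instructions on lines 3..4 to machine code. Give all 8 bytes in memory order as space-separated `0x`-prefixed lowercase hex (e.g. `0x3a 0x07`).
0x32 0x00 0x00 0x00 0x6d 0xa4 0x5f 0x13

line 3 (ret): pack op=0x19:7|pad=0:25 = 0x32000000; big→ 32 00 00 00
line 4 (andi): pack op=0x36:7|rd=6:3|imm=2383635:22 = 0x6da45f13; big→ 6d a4 5f 13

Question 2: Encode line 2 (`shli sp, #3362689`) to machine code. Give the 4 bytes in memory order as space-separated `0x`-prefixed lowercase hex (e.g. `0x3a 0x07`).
2. shli fields op=0x7c:7|rd=7:3|imm=3362689:22 → word f9f34f81h → f9 f3 4f 81

0xf9 0xf3 0x4f 0x81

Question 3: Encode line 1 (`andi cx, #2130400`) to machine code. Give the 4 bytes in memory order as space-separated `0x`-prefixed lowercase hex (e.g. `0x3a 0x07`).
L1: andi op=0x36:7|rd=2:3|imm=2130400:22 ⇒ 0x6ca081e0 ⇒ big 6c a0 81 e0

0x6c 0xa0 0x81 0xe0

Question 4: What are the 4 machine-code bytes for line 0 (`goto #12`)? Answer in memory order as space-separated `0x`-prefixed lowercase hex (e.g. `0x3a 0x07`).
line 0 (goto): pack op=0x3:7|imm=12:25 = 0x0600000c; big→ 06 00 00 0c

0x06 0x00 0x00 0x0c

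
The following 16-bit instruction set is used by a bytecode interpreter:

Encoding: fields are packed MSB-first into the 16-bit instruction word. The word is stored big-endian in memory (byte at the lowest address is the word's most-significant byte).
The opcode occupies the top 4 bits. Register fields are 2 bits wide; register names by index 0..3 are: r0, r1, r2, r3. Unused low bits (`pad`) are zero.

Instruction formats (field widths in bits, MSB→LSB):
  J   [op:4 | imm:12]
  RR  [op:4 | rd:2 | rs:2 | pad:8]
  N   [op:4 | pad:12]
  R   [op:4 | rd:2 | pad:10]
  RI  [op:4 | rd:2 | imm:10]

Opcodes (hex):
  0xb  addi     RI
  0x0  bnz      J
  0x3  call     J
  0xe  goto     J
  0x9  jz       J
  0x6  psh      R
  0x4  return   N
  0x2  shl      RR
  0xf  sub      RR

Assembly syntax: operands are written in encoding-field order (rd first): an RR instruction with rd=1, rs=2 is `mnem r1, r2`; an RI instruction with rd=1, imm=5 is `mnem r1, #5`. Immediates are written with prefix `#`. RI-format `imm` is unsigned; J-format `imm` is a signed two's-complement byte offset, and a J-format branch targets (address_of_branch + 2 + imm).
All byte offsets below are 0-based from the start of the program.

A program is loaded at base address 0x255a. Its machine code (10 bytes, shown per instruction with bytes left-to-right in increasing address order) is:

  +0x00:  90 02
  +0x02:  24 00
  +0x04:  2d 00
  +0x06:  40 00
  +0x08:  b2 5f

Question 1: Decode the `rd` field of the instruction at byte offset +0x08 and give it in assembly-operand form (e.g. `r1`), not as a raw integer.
r0

@+08  big-endian(b2 5f) = 0xb25f
  op=0xb25f>>12=0xb ⇒ addi (RI)
  rd: (w>>10)&0x3=0x0 → r0
  imm: (w>>0)&0x3ff=0x25f → #607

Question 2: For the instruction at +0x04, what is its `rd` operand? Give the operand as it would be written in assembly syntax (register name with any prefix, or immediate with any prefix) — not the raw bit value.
off 0x04: read 2d 00 as big → 0x2d00
  opcode bits[15:12]=0x2: shl/RR
  rd@[11:10]=0x3 ⇒ r3
  rs@[9:8]=0x1 ⇒ r1

r3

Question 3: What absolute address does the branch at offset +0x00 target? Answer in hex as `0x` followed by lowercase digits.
off 0x00: read 90 02 as big → 0x9002
  op=0x9002>>12=0x9 ⇒ jz (J)
  imm@[11:0]=0x2 ⇒ #2
  target = base 0x255a + off 0x00 + 2 + imm 2 = 0x255e

0x255e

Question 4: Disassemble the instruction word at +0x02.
shl r1, r0

off 0x02: read 24 00 as big → 0x2400
  top 4b → 0x2 → shl [RR]
  [11:10] rd=1 = r1
  [9:8] rs=0 = r0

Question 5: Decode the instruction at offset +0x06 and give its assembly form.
[06] 40 00 → 0x4000
  top 4b → 0x4 → return [N]

return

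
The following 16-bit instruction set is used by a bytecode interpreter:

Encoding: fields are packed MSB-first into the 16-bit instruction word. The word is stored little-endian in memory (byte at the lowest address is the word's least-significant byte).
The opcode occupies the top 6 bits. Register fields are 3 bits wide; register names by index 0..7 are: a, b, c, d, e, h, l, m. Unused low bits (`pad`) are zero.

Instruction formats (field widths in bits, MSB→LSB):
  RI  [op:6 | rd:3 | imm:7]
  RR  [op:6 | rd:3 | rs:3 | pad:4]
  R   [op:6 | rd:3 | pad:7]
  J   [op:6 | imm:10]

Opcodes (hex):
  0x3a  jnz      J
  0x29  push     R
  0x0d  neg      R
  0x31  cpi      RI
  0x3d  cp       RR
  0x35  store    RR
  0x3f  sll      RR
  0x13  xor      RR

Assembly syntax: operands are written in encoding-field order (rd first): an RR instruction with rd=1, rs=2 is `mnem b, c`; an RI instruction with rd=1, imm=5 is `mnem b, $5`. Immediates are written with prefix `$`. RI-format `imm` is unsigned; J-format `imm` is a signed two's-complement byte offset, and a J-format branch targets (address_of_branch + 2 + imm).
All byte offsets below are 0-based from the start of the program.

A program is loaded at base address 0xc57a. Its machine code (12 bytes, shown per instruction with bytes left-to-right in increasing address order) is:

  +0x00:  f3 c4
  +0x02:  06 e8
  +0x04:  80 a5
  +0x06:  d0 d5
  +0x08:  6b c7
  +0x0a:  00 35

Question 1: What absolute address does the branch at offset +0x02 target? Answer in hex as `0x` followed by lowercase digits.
@+02  little-endian(06 e8) = 0xe806
  top 6b → 0x3a → jnz [J]
  imm: (w>>0)&0x3ff=0x6 → $6
  target = base 0xc57a + off 0x02 + 2 + imm 6 = 0xc584

0xc584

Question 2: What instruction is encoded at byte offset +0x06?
+0x06: d0 d5 ⇒ word 0xd5d0 (little)
  top 6b → 0x35 → store [RR]
  rd: (w>>7)&0x7=0x3 → d
  rs: (w>>4)&0x7=0x5 → h

store d, h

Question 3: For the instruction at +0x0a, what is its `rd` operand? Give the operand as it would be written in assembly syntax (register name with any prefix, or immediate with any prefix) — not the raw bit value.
c

+0x0a: 00 35 ⇒ word 0x3500 (little)
  opcode bits[15:10]=0xd: neg/R
  rd@[9:7]=0x2 ⇒ c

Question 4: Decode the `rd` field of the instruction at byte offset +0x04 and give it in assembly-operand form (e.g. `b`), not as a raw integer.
d

+0x04: 80 a5 ⇒ word 0xa580 (little)
  op=0xa580>>10=0x29 ⇒ push (R)
  rd: (w>>7)&0x7=0x3 → d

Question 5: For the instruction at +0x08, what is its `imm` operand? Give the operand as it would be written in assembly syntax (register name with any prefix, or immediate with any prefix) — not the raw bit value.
$107

+0x08: 6b c7 ⇒ word 0xc76b (little)
  opcode bits[15:10]=0x31: cpi/RI
  [9:7] rd=6 = l
  [6:0] imm=107 = $107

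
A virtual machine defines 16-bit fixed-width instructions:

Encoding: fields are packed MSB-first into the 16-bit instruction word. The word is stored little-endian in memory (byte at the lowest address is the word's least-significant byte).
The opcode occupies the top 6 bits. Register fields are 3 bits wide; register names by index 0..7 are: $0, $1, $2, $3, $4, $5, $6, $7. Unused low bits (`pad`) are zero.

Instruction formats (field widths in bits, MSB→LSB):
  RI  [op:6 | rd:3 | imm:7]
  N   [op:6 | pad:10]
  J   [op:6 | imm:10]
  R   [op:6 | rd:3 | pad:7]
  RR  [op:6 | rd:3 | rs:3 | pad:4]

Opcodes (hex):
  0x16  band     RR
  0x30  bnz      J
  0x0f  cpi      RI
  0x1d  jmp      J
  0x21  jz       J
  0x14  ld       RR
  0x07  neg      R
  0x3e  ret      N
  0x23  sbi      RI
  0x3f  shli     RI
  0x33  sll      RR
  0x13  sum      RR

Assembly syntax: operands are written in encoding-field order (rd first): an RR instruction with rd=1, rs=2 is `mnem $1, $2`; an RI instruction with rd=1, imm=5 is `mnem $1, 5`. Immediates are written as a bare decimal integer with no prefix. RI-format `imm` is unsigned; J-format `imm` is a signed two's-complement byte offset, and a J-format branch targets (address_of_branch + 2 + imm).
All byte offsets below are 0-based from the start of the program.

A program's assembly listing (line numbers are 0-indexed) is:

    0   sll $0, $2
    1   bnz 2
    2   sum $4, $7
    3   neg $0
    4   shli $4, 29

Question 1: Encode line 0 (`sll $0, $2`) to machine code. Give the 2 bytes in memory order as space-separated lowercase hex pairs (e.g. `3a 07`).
20 cc

line 0 (sll): pack op=0x33:6|rd=0:3|rs=2:3|pad=0:4 = 0xcc20; little→ 20 cc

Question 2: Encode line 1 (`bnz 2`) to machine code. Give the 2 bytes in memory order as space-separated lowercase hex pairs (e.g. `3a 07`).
02 c0

L1: bnz op=0x30:6|imm=2:10 ⇒ 0xc002 ⇒ little 02 c0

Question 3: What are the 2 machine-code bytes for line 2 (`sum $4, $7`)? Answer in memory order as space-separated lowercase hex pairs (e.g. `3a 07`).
L2: sum op=0x13:6|rd=4:3|rs=7:3|pad=0:4 ⇒ 0x4e70 ⇒ little 70 4e

70 4e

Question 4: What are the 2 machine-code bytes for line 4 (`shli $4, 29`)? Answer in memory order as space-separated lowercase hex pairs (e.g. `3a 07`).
1d fe

4. shli fields op=0x3f:6|rd=4:3|imm=29:7 → word fe1dh → 1d fe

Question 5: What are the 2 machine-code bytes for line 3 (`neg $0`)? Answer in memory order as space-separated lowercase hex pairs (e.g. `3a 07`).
3. neg fields op=0x7:6|rd=0:3|pad=0:7 → word 1c00h → 00 1c

00 1c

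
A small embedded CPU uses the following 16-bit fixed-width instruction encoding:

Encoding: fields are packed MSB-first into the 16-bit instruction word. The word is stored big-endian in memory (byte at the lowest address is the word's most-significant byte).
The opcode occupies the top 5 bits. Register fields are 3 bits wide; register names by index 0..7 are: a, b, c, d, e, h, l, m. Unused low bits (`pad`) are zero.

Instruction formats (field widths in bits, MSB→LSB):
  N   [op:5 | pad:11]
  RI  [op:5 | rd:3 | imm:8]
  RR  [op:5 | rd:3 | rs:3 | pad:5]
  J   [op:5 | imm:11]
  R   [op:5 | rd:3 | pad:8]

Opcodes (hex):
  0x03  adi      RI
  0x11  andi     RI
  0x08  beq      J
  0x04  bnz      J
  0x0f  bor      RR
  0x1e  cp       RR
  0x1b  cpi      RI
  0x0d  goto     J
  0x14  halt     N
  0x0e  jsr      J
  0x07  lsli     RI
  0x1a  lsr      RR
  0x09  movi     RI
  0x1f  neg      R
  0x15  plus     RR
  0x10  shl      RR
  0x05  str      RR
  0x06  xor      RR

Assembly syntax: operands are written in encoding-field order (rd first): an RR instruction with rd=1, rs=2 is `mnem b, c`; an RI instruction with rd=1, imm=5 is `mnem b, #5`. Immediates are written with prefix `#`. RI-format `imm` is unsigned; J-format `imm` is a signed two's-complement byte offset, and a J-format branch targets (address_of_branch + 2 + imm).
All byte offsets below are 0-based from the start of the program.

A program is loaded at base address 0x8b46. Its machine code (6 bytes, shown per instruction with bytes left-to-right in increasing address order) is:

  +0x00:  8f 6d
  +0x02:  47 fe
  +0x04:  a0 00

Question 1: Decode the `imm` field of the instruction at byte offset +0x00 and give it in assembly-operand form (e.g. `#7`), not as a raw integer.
#109

@+00  big-endian(8f 6d) = 0x8f6d
  top 5b → 0x11 → andi [RI]
  rd: (w>>8)&0x7=0x7 → m
  imm: (w>>0)&0xff=0x6d → #109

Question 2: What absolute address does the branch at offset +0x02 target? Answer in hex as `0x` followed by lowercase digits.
off 0x02: read 47 fe as big → 0x47fe
  top 5b → 0x8 → beq [J]
  imm: (w>>0)&0x7ff=0x7fe (s11→-2) → #-2
  target = base 0x8b46 + off 0x02 + 2 + imm -2 = 0x8b48

0x8b48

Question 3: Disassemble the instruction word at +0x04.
@+04  big-endian(a0 00) = 0xa000
  opcode bits[15:11]=0x14: halt/N

halt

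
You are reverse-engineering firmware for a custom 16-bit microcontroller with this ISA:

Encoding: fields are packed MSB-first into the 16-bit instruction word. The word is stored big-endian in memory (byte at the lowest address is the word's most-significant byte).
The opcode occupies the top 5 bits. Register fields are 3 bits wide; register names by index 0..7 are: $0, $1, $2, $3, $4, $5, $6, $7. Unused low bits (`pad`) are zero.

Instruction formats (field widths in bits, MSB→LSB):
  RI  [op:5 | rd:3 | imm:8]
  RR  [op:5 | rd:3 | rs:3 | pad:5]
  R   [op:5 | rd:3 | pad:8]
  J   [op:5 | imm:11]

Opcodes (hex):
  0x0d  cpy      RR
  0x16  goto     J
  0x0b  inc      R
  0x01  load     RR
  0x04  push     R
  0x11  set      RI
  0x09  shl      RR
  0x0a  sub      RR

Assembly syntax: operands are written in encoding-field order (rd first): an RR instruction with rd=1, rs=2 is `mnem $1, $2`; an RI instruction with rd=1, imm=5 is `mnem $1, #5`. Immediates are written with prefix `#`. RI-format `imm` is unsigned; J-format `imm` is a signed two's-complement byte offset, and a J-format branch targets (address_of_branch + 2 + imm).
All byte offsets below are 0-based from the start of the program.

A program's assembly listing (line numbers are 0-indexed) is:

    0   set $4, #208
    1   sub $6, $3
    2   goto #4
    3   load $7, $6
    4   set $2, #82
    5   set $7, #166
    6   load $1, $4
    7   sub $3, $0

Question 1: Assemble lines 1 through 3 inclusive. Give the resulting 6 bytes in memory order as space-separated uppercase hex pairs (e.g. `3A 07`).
56 60 B0 04 0F C0

1. sub fields op=0xa:5|rd=6:3|rs=3:3|pad=0:5 → word 5660h → 56 60
2. goto fields op=0x16:5|imm=4:11 → word b004h → b0 04
3. load fields op=0x1:5|rd=7:3|rs=6:3|pad=0:5 → word 0fc0h → 0f c0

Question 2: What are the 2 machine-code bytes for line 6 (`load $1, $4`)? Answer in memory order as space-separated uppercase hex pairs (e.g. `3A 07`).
09 80

6. load fields op=0x1:5|rd=1:3|rs=4:3|pad=0:5 → word 0980h → 09 80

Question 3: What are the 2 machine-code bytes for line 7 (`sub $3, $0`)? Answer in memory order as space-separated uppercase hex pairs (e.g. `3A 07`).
53 00

7. sub fields op=0xa:5|rd=3:3|rs=0:3|pad=0:5 → word 5300h → 53 00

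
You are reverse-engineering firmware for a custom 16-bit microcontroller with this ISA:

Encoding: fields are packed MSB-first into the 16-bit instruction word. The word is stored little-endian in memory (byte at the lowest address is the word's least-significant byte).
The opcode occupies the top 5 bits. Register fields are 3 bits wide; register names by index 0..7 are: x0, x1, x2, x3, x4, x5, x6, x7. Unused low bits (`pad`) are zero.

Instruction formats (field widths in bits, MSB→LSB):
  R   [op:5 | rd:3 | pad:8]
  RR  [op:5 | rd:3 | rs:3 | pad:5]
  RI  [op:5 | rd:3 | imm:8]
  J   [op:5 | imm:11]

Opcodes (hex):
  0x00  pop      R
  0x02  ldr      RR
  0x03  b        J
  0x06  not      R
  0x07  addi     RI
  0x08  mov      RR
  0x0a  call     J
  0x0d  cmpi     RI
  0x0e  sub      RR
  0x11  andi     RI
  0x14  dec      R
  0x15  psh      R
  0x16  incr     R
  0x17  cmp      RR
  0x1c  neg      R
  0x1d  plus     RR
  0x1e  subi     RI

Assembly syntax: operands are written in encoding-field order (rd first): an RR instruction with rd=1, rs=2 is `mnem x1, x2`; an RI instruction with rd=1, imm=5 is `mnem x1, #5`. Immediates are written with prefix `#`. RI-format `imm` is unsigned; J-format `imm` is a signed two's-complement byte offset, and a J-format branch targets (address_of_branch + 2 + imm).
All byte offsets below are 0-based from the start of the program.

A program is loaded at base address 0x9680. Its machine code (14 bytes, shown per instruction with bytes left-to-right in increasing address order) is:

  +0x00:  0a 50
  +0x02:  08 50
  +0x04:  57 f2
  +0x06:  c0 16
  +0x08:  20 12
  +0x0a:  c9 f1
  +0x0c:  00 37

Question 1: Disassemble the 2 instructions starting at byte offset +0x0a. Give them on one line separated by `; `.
off 0x0a: read c9 f1 as little → 0xf1c9
  op=0xf1c9>>11=0x1e ⇒ subi (RI)
  rd@[10:8]=0x1 ⇒ x1
  imm@[7:0]=0xc9 ⇒ #201
off 0x0c: read 00 37 as little → 0x3700
  op=0x3700>>11=0x6 ⇒ not (R)
  rd@[10:8]=0x7 ⇒ x7

subi x1, #201; not x7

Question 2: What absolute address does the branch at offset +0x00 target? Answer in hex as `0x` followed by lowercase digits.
0x968c

[00] 0a 50 → 0x500a
  top 5b → 0xa → call [J]
  imm: (w>>0)&0x7ff=0xa → #10
  target = base 0x9680 + off 0x00 + 2 + imm 10 = 0x968c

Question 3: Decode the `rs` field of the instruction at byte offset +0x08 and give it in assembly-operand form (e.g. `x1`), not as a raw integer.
@+08  little-endian(20 12) = 0x1220
  op=0x1220>>11=0x2 ⇒ ldr (RR)
  rd: (w>>8)&0x7=0x2 → x2
  rs: (w>>5)&0x7=0x1 → x1

x1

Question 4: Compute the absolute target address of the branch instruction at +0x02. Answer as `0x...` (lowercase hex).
0x968c

@+02  little-endian(08 50) = 0x5008
  op=0x5008>>11=0xa ⇒ call (J)
  [10:0] imm=8 = #8
  target = base 0x9680 + off 0x02 + 2 + imm 8 = 0x968c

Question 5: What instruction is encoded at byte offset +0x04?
subi x2, #87

off 0x04: read 57 f2 as little → 0xf257
  op=0xf257>>11=0x1e ⇒ subi (RI)
  rd: (w>>8)&0x7=0x2 → x2
  imm: (w>>0)&0xff=0x57 → #87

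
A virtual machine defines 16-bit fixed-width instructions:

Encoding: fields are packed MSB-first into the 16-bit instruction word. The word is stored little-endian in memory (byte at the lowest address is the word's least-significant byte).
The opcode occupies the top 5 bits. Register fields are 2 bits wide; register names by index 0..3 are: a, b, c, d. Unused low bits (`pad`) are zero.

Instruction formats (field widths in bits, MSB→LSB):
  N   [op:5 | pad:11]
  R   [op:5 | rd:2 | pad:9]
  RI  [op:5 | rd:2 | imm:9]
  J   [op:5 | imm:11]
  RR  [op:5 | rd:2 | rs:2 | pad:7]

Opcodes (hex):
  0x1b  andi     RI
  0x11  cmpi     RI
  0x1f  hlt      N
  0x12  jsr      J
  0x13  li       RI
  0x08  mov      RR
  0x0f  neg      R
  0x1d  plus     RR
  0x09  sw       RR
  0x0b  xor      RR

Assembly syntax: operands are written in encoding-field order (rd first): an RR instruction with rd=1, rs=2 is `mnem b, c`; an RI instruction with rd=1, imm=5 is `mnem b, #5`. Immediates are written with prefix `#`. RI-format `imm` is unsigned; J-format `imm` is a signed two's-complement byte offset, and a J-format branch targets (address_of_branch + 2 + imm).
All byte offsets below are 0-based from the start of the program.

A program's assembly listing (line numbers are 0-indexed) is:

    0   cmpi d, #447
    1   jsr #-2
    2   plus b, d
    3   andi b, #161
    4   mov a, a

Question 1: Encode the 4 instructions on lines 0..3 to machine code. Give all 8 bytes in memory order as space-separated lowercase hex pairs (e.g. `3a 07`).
bf 8f fe 97 80 eb a1 da

0. cmpi fields op=0x11:5|rd=3:2|imm=447:9 → word 8fbfh → bf 8f
1. jsr fields op=0x12:5|imm=-2:11 → word 97feh → fe 97
2. plus fields op=0x1d:5|rd=1:2|rs=3:2|pad=0:7 → word eb80h → 80 eb
3. andi fields op=0x1b:5|rd=1:2|imm=161:9 → word daa1h → a1 da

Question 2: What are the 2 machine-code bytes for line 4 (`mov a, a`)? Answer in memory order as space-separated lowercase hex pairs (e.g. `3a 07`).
4. mov fields op=0x8:5|rd=0:2|rs=0:2|pad=0:7 → word 4000h → 00 40

00 40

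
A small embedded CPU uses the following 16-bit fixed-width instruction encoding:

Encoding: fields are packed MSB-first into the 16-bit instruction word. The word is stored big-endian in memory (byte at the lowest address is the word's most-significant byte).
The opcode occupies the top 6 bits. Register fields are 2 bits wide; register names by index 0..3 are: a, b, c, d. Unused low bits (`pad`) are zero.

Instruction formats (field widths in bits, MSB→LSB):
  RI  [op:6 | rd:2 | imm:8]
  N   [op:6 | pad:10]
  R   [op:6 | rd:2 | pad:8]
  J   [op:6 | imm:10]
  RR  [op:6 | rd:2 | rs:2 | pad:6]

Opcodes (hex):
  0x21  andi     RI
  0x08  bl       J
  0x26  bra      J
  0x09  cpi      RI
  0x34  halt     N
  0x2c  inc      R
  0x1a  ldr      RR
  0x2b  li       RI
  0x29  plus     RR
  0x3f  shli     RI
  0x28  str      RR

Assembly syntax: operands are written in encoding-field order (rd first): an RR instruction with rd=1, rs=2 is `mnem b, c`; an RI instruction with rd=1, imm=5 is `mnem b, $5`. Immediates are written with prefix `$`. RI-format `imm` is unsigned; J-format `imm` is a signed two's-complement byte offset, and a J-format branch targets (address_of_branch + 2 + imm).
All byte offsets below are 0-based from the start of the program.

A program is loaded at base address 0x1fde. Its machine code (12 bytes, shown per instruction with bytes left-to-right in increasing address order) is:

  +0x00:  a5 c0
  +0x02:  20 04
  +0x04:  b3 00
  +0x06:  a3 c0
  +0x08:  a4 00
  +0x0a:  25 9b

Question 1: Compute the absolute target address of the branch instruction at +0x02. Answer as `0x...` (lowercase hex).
0x1fe6

+0x02: 20 04 ⇒ word 0x2004 (big)
  opcode bits[15:10]=0x8: bl/J
  imm@[9:0]=0x4 ⇒ $4
  target = base 0x1fde + off 0x02 + 2 + imm 4 = 0x1fe6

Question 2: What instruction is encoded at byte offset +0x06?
str d, d

[06] a3 c0 → 0xa3c0
  opcode bits[15:10]=0x28: str/RR
  [9:8] rd=3 = d
  [7:6] rs=3 = d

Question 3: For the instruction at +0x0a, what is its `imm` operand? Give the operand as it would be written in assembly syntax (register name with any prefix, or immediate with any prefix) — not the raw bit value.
[0a] 25 9b → 0x259b
  op=0x259b>>10=0x9 ⇒ cpi (RI)
  [9:8] rd=1 = b
  [7:0] imm=155 = $155

$155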